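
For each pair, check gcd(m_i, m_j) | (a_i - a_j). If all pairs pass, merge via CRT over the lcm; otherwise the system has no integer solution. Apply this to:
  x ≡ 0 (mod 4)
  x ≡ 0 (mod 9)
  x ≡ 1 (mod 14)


Moduli 4, 9, 14 are not pairwise coprime, so CRT works modulo lcm(m_i) when all pairwise compatibility conditions hold.
Pairwise compatibility: gcd(m_i, m_j) must divide a_i - a_j for every pair.
Merge one congruence at a time:
  Start: x ≡ 0 (mod 4).
  Combine with x ≡ 0 (mod 9): gcd(4, 9) = 1; 0 - 0 = 0, which IS divisible by 1, so compatible.
    Write x = 0 + 4·t and substitute into x ≡ 0 (mod 9): 4·t ≡ 0 − 0 = 0 (mod 9).
    The inverse of 4 mod 9 is 7 (since 4·7 = 28 = 3·9 + 1), so t ≡ 7·0 = 0 ≡ 0 (mod 9).
    Then x = 0 + 4·0 = 0, valid modulo lcm(4, 9) = 36: x ≡ 0 (mod 36).
  Combine with x ≡ 1 (mod 14): gcd(36, 14) = 2, and 1 - 0 = 1 is NOT divisible by 2.
    ⇒ system is inconsistent (no integer solution).

No solution (the system is inconsistent).


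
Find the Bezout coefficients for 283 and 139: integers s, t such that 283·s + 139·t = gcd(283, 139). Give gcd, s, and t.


Euclidean algorithm on (283, 139) — divide until remainder is 0:
  283 = 2 · 139 + 5
  139 = 27 · 5 + 4
  5 = 1 · 4 + 1
  4 = 4 · 1 + 0
gcd(283, 139) = 1.
Track Bezout coefficients alongside the remainders: start with r₀ = 283 = a·1 + b·0 (s = 1, t = 0) and r₁ = 139 = a·0 + b·1 (s = 0, t = 1); each new remainder r_{k+1} = r_{k-1} − q_k·r_k inherits s_{k+1} = s_{k-1} − q_k·s_k, t_{k+1} = t_{k-1} − q_k·t_k, so r_k = a·s_k + b·t_k at every step:
  q = 2: r = 5, s = 1 − 2·0 = 1, t = 0 − 2·1 = -2  (check: 283·1 + 139·(-2) = 5)
  q = 27: r = 4, s = 0 − 27·1 = -27, t = 1 − 27·(-2) = 55  (check: 283·(-27) + 139·55 = 4)
  q = 1: r = 1, s = 1 − 1·(-27) = 28, t = -2 − 1·55 = -57  (check: 283·28 + 139·(-57) = 1)
The row with r = 1 (the gcd) gives the Bezout coefficients s = 28, t = -57.
Result: 283 · (28) + 139 · (-57) = 1.

gcd(283, 139) = 1; s = 28, t = -57 (check: 283·28 + 139·(-57) = 1).


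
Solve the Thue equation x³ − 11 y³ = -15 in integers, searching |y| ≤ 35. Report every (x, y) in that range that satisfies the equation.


The equation is x³ - 11y³ = -15. For fixed y, x³ = 11·y³ − 15, so a solution requires the RHS to be a perfect cube.
Strategy: iterate y from -35 to 35, compute RHS = 11·y³ − 15, and check whether it is a (positive or negative) perfect cube.
Check small values of y:
  y = 0: RHS = -15 is not a perfect cube.
  y = 1: RHS = -4 is not a perfect cube.
  y = -1: RHS = -26 is not a perfect cube.
  y = 2: RHS = 73 is not a perfect cube.
  y = -2: RHS = -103 is not a perfect cube.
  y = 3: RHS = 282 is not a perfect cube.
  y = -3: RHS = -312 is not a perfect cube.
Continuing the search up to |y| = 35 finds no solutions either.
No (x, y) in the scanned range satisfies the equation.

No integer solutions with |y| ≤ 35.


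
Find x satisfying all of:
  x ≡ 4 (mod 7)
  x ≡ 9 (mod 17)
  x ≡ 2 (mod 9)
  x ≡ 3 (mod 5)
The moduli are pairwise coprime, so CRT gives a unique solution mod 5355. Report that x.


Product of moduli M = 7 · 17 · 9 · 5 = 5355.
Merge one congruence at a time:
  Start: x ≡ 4 (mod 7).
  Combine with x ≡ 9 (mod 17); new modulus lcm = 119.
    Write x = 4 + 7·t and substitute into x ≡ 9 (mod 17): 7·t ≡ 9 − 4 = 5 (mod 17).
    The inverse of 7 mod 17 is 5 (since 7·5 = 35 = 2·17 + 1), so t ≡ 5·5 = 25 ≡ 8 (mod 17).
    Then x = 4 + 7·8 = 60, valid modulo lcm(7, 17) = 119: x ≡ 60 (mod 119).
  Combine with x ≡ 2 (mod 9); new modulus lcm = 1071.
    Write x = 60 + 119·t and substitute into x ≡ 2 (mod 9): 119·t ≡ 2 − 60 = -58 (mod 9).
    Reduce coefficients mod 9: 2·t ≡ 5 (mod 9).
    The inverse of 2 mod 9 is 5 (since 2·5 = 10 = 1·9 + 1), so t ≡ 5·5 = 25 ≡ 7 (mod 9).
    Then x = 60 + 119·7 = 893, valid modulo lcm(119, 9) = 1071: x ≡ 893 (mod 1071).
  Combine with x ≡ 3 (mod 5); new modulus lcm = 5355.
    Write x = 893 + 1071·t and substitute into x ≡ 3 (mod 5): 1071·t ≡ 3 − 893 = -890 (mod 5).
    Reduce coefficients mod 5: 1·t ≡ 0 (mod 5).
    So t ≡ 0 (mod 5).
    Then x = 893 + 1071·0 = 893, valid modulo lcm(1071, 5) = 5355: x ≡ 893 (mod 5355).
Verify against each original: 893 mod 7 = 4, 893 mod 17 = 9, 893 mod 9 = 2, 893 mod 5 = 3.

x ≡ 893 (mod 5355).


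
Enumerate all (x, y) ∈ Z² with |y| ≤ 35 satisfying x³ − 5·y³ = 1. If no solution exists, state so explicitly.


The equation is x³ - 5y³ = 1. For fixed y, x³ = 5·y³ + 1, so a solution requires the RHS to be a perfect cube.
Strategy: iterate y from -35 to 35, compute RHS = 5·y³ + 1, and check whether it is a (positive or negative) perfect cube.
Check small values of y:
  y = 0: RHS = 1 = (1)³ ⇒ x = 1 works.
  y = 1: RHS = 6 is not a perfect cube.
  y = -1: RHS = -4 is not a perfect cube.
  y = 2: RHS = 41 is not a perfect cube.
  y = -2: RHS = -39 is not a perfect cube.
  y = 3: RHS = 136 is not a perfect cube.
  y = -3: RHS = -134 is not a perfect cube.
Continuing the search up to |y| = 35 finds no further solutions beyond those listed.
Collected solutions: (1, 0).

Solutions (with |y| ≤ 35): (1, 0).


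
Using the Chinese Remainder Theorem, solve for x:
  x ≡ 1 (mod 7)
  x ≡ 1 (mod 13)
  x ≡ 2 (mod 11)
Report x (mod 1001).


Moduli 7, 13, 11 are pairwise coprime; by CRT there is a unique solution modulo M = 7 · 13 · 11 = 1001.
Solve pairwise, accumulating the modulus:
  Start with x ≡ 1 (mod 7).
  Combine with x ≡ 1 (mod 13): since gcd(7, 13) = 1, we get a unique residue mod 91.
    Write x = 1 + 7·t and substitute into x ≡ 1 (mod 13): 7·t ≡ 1 − 1 = 0 (mod 13).
    The inverse of 7 mod 13 is 2 (since 7·2 = 14 = 1·13 + 1), so t ≡ 2·0 = 0 ≡ 0 (mod 13).
    Then x = 1 + 7·0 = 1, valid modulo lcm(7, 13) = 91: x ≡ 1 (mod 91).
  Combine with x ≡ 2 (mod 11): since gcd(91, 11) = 1, we get a unique residue mod 1001.
    Write x = 1 + 91·t and substitute into x ≡ 2 (mod 11): 91·t ≡ 2 − 1 = 1 (mod 11).
    Reduce coefficients mod 11: 3·t ≡ 1 (mod 11).
    The inverse of 3 mod 11 is 4 (since 3·4 = 12 = 1·11 + 1), so t ≡ 4·1 = 4 ≡ 4 (mod 11).
    Then x = 1 + 91·4 = 365, valid modulo lcm(91, 11) = 1001: x ≡ 365 (mod 1001).
Verify: 365 mod 7 = 1 ✓, 365 mod 13 = 1 ✓, 365 mod 11 = 2 ✓.

x ≡ 365 (mod 1001).


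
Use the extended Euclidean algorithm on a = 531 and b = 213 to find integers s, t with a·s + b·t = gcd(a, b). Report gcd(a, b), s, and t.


Euclidean algorithm on (531, 213) — divide until remainder is 0:
  531 = 2 · 213 + 105
  213 = 2 · 105 + 3
  105 = 35 · 3 + 0
gcd(531, 213) = 3.
Track Bezout coefficients alongside the remainders: start with r₀ = 531 = a·1 + b·0 (s = 1, t = 0) and r₁ = 213 = a·0 + b·1 (s = 0, t = 1); each new remainder r_{k+1} = r_{k-1} − q_k·r_k inherits s_{k+1} = s_{k-1} − q_k·s_k, t_{k+1} = t_{k-1} − q_k·t_k, so r_k = a·s_k + b·t_k at every step:
  q = 2: r = 105, s = 1 − 2·0 = 1, t = 0 − 2·1 = -2  (check: 531·1 + 213·(-2) = 105)
  q = 2: r = 3, s = 0 − 2·1 = -2, t = 1 − 2·(-2) = 5  (check: 531·(-2) + 213·5 = 3)
The row with r = 3 (the gcd) gives the Bezout coefficients s = -2, t = 5.
Result: 531 · (-2) + 213 · (5) = 3.

gcd(531, 213) = 3; s = -2, t = 5 (check: 531·(-2) + 213·5 = 3).


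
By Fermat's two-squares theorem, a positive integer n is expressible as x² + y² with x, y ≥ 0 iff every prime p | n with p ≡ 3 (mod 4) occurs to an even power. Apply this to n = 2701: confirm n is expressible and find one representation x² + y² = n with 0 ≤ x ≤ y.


Step 1: Factor n = 2701 = 37 · 73.
Step 2: Check the mod-4 condition on each prime factor: 37 ≡ 1 (mod 4), exponent 1; 73 ≡ 1 (mod 4), exponent 1.
All primes ≡ 3 (mod 4) appear to even exponent (or don't appear), so by the two-squares theorem n IS expressible as a sum of two squares.
Step 3: Build a representation. Here n = 37 · 73 is a product of primes ≡ 1 (mod 4). Each prime p ≡ 1 (mod 4) is itself a sum of two squares; find a² by testing p − a² for a perfect square:
  37: 37 − 1² = 36 = 6² ⇒ 37 = 1² + 6².
  73: 73 − 1² = 72, 73 − 2² = 69, 73 − 3² = 64 = 8² ⇒ 73 = 3² + 8².
  Combine using the Brahmagupta–Fibonacci identity (a² + b²)(c² + d²) = (ac − bd)² + (ad + bc)² = (ac + bd)² + (ad − bc)²:
  37 · 73 = 2701: from (1² + 6²)(3² + 8²), take (1·3 − 6·8, 1·8 + 6·3) = (3 − 48, 8 + 18) = (-45, 26); dropping signs (only squares matter) gives (45, 26); check 45² + 26² = 2025 + 676 = 2701 ✓.
Step 4: Order so x ≤ y and verify: 26² + 45² = 676 + 2025 = 2701 = n. ✓

n = 2701 = 26² + 45² (one valid representation with x ≤ y).


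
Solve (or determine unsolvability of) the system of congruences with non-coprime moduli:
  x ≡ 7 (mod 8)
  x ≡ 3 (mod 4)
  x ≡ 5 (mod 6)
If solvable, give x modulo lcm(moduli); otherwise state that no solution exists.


Moduli 8, 4, 6 are not pairwise coprime, so CRT works modulo lcm(m_i) when all pairwise compatibility conditions hold.
Pairwise compatibility: gcd(m_i, m_j) must divide a_i - a_j for every pair.
Merge one congruence at a time:
  Start: x ≡ 7 (mod 8).
  Combine with x ≡ 3 (mod 4): gcd(8, 4) = 4; 3 - 7 = -4, which IS divisible by 4, so compatible.
    Write x = 7 + 8·t and substitute into x ≡ 3 (mod 4): 8·t ≡ 3 − 7 = -4 (mod 4).
    Divide the congruence (and modulus) by g = 4: 2·t ≡ -1 (mod 1).
    Modulo 1 every t works; take t = 0.
    Then x = 7 + 8·0 = 7, valid modulo lcm(8, 4) = 8: x ≡ 7 (mod 8).
  Combine with x ≡ 5 (mod 6): gcd(8, 6) = 2; 5 - 7 = -2, which IS divisible by 2, so compatible.
    Write x = 7 + 8·t and substitute into x ≡ 5 (mod 6): 8·t ≡ 5 − 7 = -2 (mod 6).
    Divide the congruence (and modulus) by g = 2: 4·t ≡ -1 (mod 3).
    Reduce coefficients mod 3: 1·t ≡ 2 (mod 3).
    So t ≡ 2 (mod 3).
    Then x = 7 + 8·2 = 23, valid modulo lcm(8, 6) = 24: x ≡ 23 (mod 24).
Verify: 23 mod 8 = 7, 23 mod 4 = 3, 23 mod 6 = 5.

x ≡ 23 (mod 24).


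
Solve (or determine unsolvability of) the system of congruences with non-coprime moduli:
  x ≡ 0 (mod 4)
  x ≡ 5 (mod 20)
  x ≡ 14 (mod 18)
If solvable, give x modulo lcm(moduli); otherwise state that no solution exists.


Moduli 4, 20, 18 are not pairwise coprime, so CRT works modulo lcm(m_i) when all pairwise compatibility conditions hold.
Pairwise compatibility: gcd(m_i, m_j) must divide a_i - a_j for every pair.
Merge one congruence at a time:
  Start: x ≡ 0 (mod 4).
  Combine with x ≡ 5 (mod 20): gcd(4, 20) = 4, and 5 - 0 = 5 is NOT divisible by 4.
    ⇒ system is inconsistent (no integer solution).

No solution (the system is inconsistent).


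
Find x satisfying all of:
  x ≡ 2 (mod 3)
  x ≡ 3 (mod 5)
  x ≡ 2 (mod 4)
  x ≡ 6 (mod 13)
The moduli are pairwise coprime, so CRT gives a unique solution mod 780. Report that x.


Product of moduli M = 3 · 5 · 4 · 13 = 780.
Merge one congruence at a time:
  Start: x ≡ 2 (mod 3).
  Combine with x ≡ 3 (mod 5); new modulus lcm = 15.
    Write x = 2 + 3·t and substitute into x ≡ 3 (mod 5): 3·t ≡ 3 − 2 = 1 (mod 5).
    The inverse of 3 mod 5 is 2 (since 3·2 = 6 = 1·5 + 1), so t ≡ 2·1 = 2 ≡ 2 (mod 5).
    Then x = 2 + 3·2 = 8, valid modulo lcm(3, 5) = 15: x ≡ 8 (mod 15).
  Combine with x ≡ 2 (mod 4); new modulus lcm = 60.
    Write x = 8 + 15·t and substitute into x ≡ 2 (mod 4): 15·t ≡ 2 − 8 = -6 (mod 4).
    Reduce coefficients mod 4: 3·t ≡ 2 (mod 4).
    The inverse of 3 mod 4 is 3 (since 3·3 = 9 = 2·4 + 1), so t ≡ 3·2 = 6 ≡ 2 (mod 4).
    Then x = 8 + 15·2 = 38, valid modulo lcm(15, 4) = 60: x ≡ 38 (mod 60).
  Combine with x ≡ 6 (mod 13); new modulus lcm = 780.
    Write x = 38 + 60·t and substitute into x ≡ 6 (mod 13): 60·t ≡ 6 − 38 = -32 (mod 13).
    Reduce coefficients mod 13: 8·t ≡ 7 (mod 13).
    The inverse of 8 mod 13 is 5 (since 8·5 = 40 = 3·13 + 1), so t ≡ 5·7 = 35 ≡ 9 (mod 13).
    Then x = 38 + 60·9 = 578, valid modulo lcm(60, 13) = 780: x ≡ 578 (mod 780).
Verify against each original: 578 mod 3 = 2, 578 mod 5 = 3, 578 mod 4 = 2, 578 mod 13 = 6.

x ≡ 578 (mod 780).


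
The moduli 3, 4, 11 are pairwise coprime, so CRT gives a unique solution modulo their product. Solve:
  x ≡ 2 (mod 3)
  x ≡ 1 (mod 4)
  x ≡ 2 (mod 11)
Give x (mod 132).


Moduli 3, 4, 11 are pairwise coprime; by CRT there is a unique solution modulo M = 3 · 4 · 11 = 132.
Solve pairwise, accumulating the modulus:
  Start with x ≡ 2 (mod 3).
  Combine with x ≡ 1 (mod 4): since gcd(3, 4) = 1, we get a unique residue mod 12.
    Write x = 2 + 3·t and substitute into x ≡ 1 (mod 4): 3·t ≡ 1 − 2 = -1 (mod 4).
    Reduce coefficients mod 4: 3·t ≡ 3 (mod 4).
    The inverse of 3 mod 4 is 3 (since 3·3 = 9 = 2·4 + 1), so t ≡ 3·3 = 9 ≡ 1 (mod 4).
    Then x = 2 + 3·1 = 5, valid modulo lcm(3, 4) = 12: x ≡ 5 (mod 12).
  Combine with x ≡ 2 (mod 11): since gcd(12, 11) = 1, we get a unique residue mod 132.
    Write x = 5 + 12·t and substitute into x ≡ 2 (mod 11): 12·t ≡ 2 − 5 = -3 (mod 11).
    Reduce coefficients mod 11: 1·t ≡ 8 (mod 11).
    So t ≡ 8 (mod 11).
    Then x = 5 + 12·8 = 101, valid modulo lcm(12, 11) = 132: x ≡ 101 (mod 132).
Verify: 101 mod 3 = 2 ✓, 101 mod 4 = 1 ✓, 101 mod 11 = 2 ✓.

x ≡ 101 (mod 132).


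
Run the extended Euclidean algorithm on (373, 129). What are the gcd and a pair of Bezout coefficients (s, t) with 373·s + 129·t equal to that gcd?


Euclidean algorithm on (373, 129) — divide until remainder is 0:
  373 = 2 · 129 + 115
  129 = 1 · 115 + 14
  115 = 8 · 14 + 3
  14 = 4 · 3 + 2
  3 = 1 · 2 + 1
  2 = 2 · 1 + 0
gcd(373, 129) = 1.
Track Bezout coefficients alongside the remainders: start with r₀ = 373 = a·1 + b·0 (s = 1, t = 0) and r₁ = 129 = a·0 + b·1 (s = 0, t = 1); each new remainder r_{k+1} = r_{k-1} − q_k·r_k inherits s_{k+1} = s_{k-1} − q_k·s_k, t_{k+1} = t_{k-1} − q_k·t_k, so r_k = a·s_k + b·t_k at every step:
  q = 2: r = 115, s = 1 − 2·0 = 1, t = 0 − 2·1 = -2  (check: 373·1 + 129·(-2) = 115)
  q = 1: r = 14, s = 0 − 1·1 = -1, t = 1 − 1·(-2) = 3  (check: 373·(-1) + 129·3 = 14)
  q = 8: r = 3, s = 1 − 8·(-1) = 9, t = -2 − 8·3 = -26  (check: 373·9 + 129·(-26) = 3)
  q = 4: r = 2, s = -1 − 4·9 = -37, t = 3 − 4·(-26) = 107  (check: 373·(-37) + 129·107 = 2)
  q = 1: r = 1, s = 9 − 1·(-37) = 46, t = -26 − 1·107 = -133  (check: 373·46 + 129·(-133) = 1)
The row with r = 1 (the gcd) gives the Bezout coefficients s = 46, t = -133.
Result: 373 · (46) + 129 · (-133) = 1.

gcd(373, 129) = 1; s = 46, t = -133 (check: 373·46 + 129·(-133) = 1).


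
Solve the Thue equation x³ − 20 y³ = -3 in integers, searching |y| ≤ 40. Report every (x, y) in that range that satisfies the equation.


The equation is x³ - 20y³ = -3. For fixed y, x³ = 20·y³ − 3, so a solution requires the RHS to be a perfect cube.
Strategy: iterate y from -40 to 40, compute RHS = 20·y³ − 3, and check whether it is a (positive or negative) perfect cube.
Check small values of y:
  y = 0: RHS = -3 is not a perfect cube.
  y = 1: RHS = 17 is not a perfect cube.
  y = -1: RHS = -23 is not a perfect cube.
  y = 2: RHS = 157 is not a perfect cube.
  y = -2: RHS = -163 is not a perfect cube.
  y = 3: RHS = 537 is not a perfect cube.
  y = -3: RHS = -543 is not a perfect cube.
Continuing the search up to |y| = 40 finds no solutions either.
No (x, y) in the scanned range satisfies the equation.

No integer solutions with |y| ≤ 40.


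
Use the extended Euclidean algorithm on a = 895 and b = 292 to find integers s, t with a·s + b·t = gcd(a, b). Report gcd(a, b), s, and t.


Euclidean algorithm on (895, 292) — divide until remainder is 0:
  895 = 3 · 292 + 19
  292 = 15 · 19 + 7
  19 = 2 · 7 + 5
  7 = 1 · 5 + 2
  5 = 2 · 2 + 1
  2 = 2 · 1 + 0
gcd(895, 292) = 1.
Track Bezout coefficients alongside the remainders: start with r₀ = 895 = a·1 + b·0 (s = 1, t = 0) and r₁ = 292 = a·0 + b·1 (s = 0, t = 1); each new remainder r_{k+1} = r_{k-1} − q_k·r_k inherits s_{k+1} = s_{k-1} − q_k·s_k, t_{k+1} = t_{k-1} − q_k·t_k, so r_k = a·s_k + b·t_k at every step:
  q = 3: r = 19, s = 1 − 3·0 = 1, t = 0 − 3·1 = -3  (check: 895·1 + 292·(-3) = 19)
  q = 15: r = 7, s = 0 − 15·1 = -15, t = 1 − 15·(-3) = 46  (check: 895·(-15) + 292·46 = 7)
  q = 2: r = 5, s = 1 − 2·(-15) = 31, t = -3 − 2·46 = -95  (check: 895·31 + 292·(-95) = 5)
  q = 1: r = 2, s = -15 − 1·31 = -46, t = 46 − 1·(-95) = 141  (check: 895·(-46) + 292·141 = 2)
  q = 2: r = 1, s = 31 − 2·(-46) = 123, t = -95 − 2·141 = -377  (check: 895·123 + 292·(-377) = 1)
The row with r = 1 (the gcd) gives the Bezout coefficients s = 123, t = -377.
Result: 895 · (123) + 292 · (-377) = 1.

gcd(895, 292) = 1; s = 123, t = -377 (check: 895·123 + 292·(-377) = 1).


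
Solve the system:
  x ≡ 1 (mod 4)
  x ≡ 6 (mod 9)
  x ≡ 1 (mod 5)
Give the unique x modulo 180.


Moduli 4, 9, 5 are pairwise coprime; by CRT there is a unique solution modulo M = 4 · 9 · 5 = 180.
Solve pairwise, accumulating the modulus:
  Start with x ≡ 1 (mod 4).
  Combine with x ≡ 6 (mod 9): since gcd(4, 9) = 1, we get a unique residue mod 36.
    Write x = 1 + 4·t and substitute into x ≡ 6 (mod 9): 4·t ≡ 6 − 1 = 5 (mod 9).
    The inverse of 4 mod 9 is 7 (since 4·7 = 28 = 3·9 + 1), so t ≡ 7·5 = 35 ≡ 8 (mod 9).
    Then x = 1 + 4·8 = 33, valid modulo lcm(4, 9) = 36: x ≡ 33 (mod 36).
  Combine with x ≡ 1 (mod 5): since gcd(36, 5) = 1, we get a unique residue mod 180.
    Write x = 33 + 36·t and substitute into x ≡ 1 (mod 5): 36·t ≡ 1 − 33 = -32 (mod 5).
    Reduce coefficients mod 5: 1·t ≡ 3 (mod 5).
    So t ≡ 3 (mod 5).
    Then x = 33 + 36·3 = 141, valid modulo lcm(36, 5) = 180: x ≡ 141 (mod 180).
Verify: 141 mod 4 = 1 ✓, 141 mod 9 = 6 ✓, 141 mod 5 = 1 ✓.

x ≡ 141 (mod 180).


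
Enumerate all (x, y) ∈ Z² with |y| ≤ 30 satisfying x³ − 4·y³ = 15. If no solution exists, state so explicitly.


The equation is x³ - 4y³ = 15. For fixed y, x³ = 4·y³ + 15, so a solution requires the RHS to be a perfect cube.
Strategy: iterate y from -30 to 30, compute RHS = 4·y³ + 15, and check whether it is a (positive or negative) perfect cube.
Check small values of y:
  y = 0: RHS = 15 is not a perfect cube.
  y = 1: RHS = 19 is not a perfect cube.
  y = -1: RHS = 11 is not a perfect cube.
  y = 2: RHS = 47 is not a perfect cube.
  y = -2: RHS = -17 is not a perfect cube.
  y = 3: RHS = 123 is not a perfect cube.
  y = -3: RHS = -93 is not a perfect cube.
Continuing the search up to |y| = 30 finds no solutions either.
No (x, y) in the scanned range satisfies the equation.

No integer solutions with |y| ≤ 30.


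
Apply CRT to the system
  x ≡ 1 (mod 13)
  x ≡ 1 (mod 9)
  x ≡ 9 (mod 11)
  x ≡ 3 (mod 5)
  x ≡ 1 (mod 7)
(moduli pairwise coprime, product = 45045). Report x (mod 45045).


Product of moduli M = 13 · 9 · 11 · 5 · 7 = 45045.
Merge one congruence at a time:
  Start: x ≡ 1 (mod 13).
  Combine with x ≡ 1 (mod 9); new modulus lcm = 117.
    Write x = 1 + 13·t and substitute into x ≡ 1 (mod 9): 13·t ≡ 1 − 1 = 0 (mod 9).
    Reduce coefficients mod 9: 4·t ≡ 0 (mod 9).
    The inverse of 4 mod 9 is 7 (since 4·7 = 28 = 3·9 + 1), so t ≡ 7·0 = 0 ≡ 0 (mod 9).
    Then x = 1 + 13·0 = 1, valid modulo lcm(13, 9) = 117: x ≡ 1 (mod 117).
  Combine with x ≡ 9 (mod 11); new modulus lcm = 1287.
    Write x = 1 + 117·t and substitute into x ≡ 9 (mod 11): 117·t ≡ 9 − 1 = 8 (mod 11).
    Reduce coefficients mod 11: 7·t ≡ 8 (mod 11).
    The inverse of 7 mod 11 is 8 (since 7·8 = 56 = 5·11 + 1), so t ≡ 8·8 = 64 ≡ 9 (mod 11).
    Then x = 1 + 117·9 = 1054, valid modulo lcm(117, 11) = 1287: x ≡ 1054 (mod 1287).
  Combine with x ≡ 3 (mod 5); new modulus lcm = 6435.
    Write x = 1054 + 1287·t and substitute into x ≡ 3 (mod 5): 1287·t ≡ 3 − 1054 = -1051 (mod 5).
    Reduce coefficients mod 5: 2·t ≡ 4 (mod 5).
    The inverse of 2 mod 5 is 3 (since 2·3 = 6 = 1·5 + 1), so t ≡ 3·4 = 12 ≡ 2 (mod 5).
    Then x = 1054 + 1287·2 = 3628, valid modulo lcm(1287, 5) = 6435: x ≡ 3628 (mod 6435).
  Combine with x ≡ 1 (mod 7); new modulus lcm = 45045.
    Write x = 3628 + 6435·t and substitute into x ≡ 1 (mod 7): 6435·t ≡ 1 − 3628 = -3627 (mod 7).
    Reduce coefficients mod 7: 2·t ≡ 6 (mod 7).
    The inverse of 2 mod 7 is 4 (since 2·4 = 8 = 1·7 + 1), so t ≡ 4·6 = 24 ≡ 3 (mod 7).
    Then x = 3628 + 6435·3 = 22933, valid modulo lcm(6435, 7) = 45045: x ≡ 22933 (mod 45045).
Verify against each original: 22933 mod 13 = 1, 22933 mod 9 = 1, 22933 mod 11 = 9, 22933 mod 5 = 3, 22933 mod 7 = 1.

x ≡ 22933 (mod 45045).


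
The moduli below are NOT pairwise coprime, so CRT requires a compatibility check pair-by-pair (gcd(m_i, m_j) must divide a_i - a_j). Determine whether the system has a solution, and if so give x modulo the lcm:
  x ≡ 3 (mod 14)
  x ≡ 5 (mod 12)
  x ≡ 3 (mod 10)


Moduli 14, 12, 10 are not pairwise coprime, so CRT works modulo lcm(m_i) when all pairwise compatibility conditions hold.
Pairwise compatibility: gcd(m_i, m_j) must divide a_i - a_j for every pair.
Merge one congruence at a time:
  Start: x ≡ 3 (mod 14).
  Combine with x ≡ 5 (mod 12): gcd(14, 12) = 2; 5 - 3 = 2, which IS divisible by 2, so compatible.
    Write x = 3 + 14·t and substitute into x ≡ 5 (mod 12): 14·t ≡ 5 − 3 = 2 (mod 12).
    Divide the congruence (and modulus) by g = 2: 7·t ≡ 1 (mod 6).
    Reduce coefficients mod 6: 1·t ≡ 1 (mod 6).
    So t ≡ 1 (mod 6).
    Then x = 3 + 14·1 = 17, valid modulo lcm(14, 12) = 84: x ≡ 17 (mod 84).
  Combine with x ≡ 3 (mod 10): gcd(84, 10) = 2; 3 - 17 = -14, which IS divisible by 2, so compatible.
    Write x = 17 + 84·t and substitute into x ≡ 3 (mod 10): 84·t ≡ 3 − 17 = -14 (mod 10).
    Divide the congruence (and modulus) by g = 2: 42·t ≡ -7 (mod 5).
    Reduce coefficients mod 5: 2·t ≡ 3 (mod 5).
    The inverse of 2 mod 5 is 3 (since 2·3 = 6 = 1·5 + 1), so t ≡ 3·3 = 9 ≡ 4 (mod 5).
    Then x = 17 + 84·4 = 353, valid modulo lcm(84, 10) = 420: x ≡ 353 (mod 420).
Verify: 353 mod 14 = 3, 353 mod 12 = 5, 353 mod 10 = 3.

x ≡ 353 (mod 420).


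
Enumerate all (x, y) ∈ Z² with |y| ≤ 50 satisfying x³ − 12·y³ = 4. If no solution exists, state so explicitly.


The equation is x³ - 12y³ = 4. For fixed y, x³ = 12·y³ + 4, so a solution requires the RHS to be a perfect cube.
Strategy: iterate y from -50 to 50, compute RHS = 12·y³ + 4, and check whether it is a (positive or negative) perfect cube.
Check small values of y:
  y = 0: RHS = 4 is not a perfect cube.
  y = 1: RHS = 16 is not a perfect cube.
  y = -1: RHS = -8 = (-2)³ ⇒ x = -2 works.
  y = 2: RHS = 100 is not a perfect cube.
  y = -2: RHS = -92 is not a perfect cube.
  y = 3: RHS = 328 is not a perfect cube.
  y = -3: RHS = -320 is not a perfect cube.
Continuing the search up to |y| = 50 finds no further solutions beyond those listed.
Collected solutions: (-2, -1).

Solutions (with |y| ≤ 50): (-2, -1).


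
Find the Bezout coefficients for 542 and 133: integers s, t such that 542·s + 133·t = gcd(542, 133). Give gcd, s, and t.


Euclidean algorithm on (542, 133) — divide until remainder is 0:
  542 = 4 · 133 + 10
  133 = 13 · 10 + 3
  10 = 3 · 3 + 1
  3 = 3 · 1 + 0
gcd(542, 133) = 1.
Track Bezout coefficients alongside the remainders: start with r₀ = 542 = a·1 + b·0 (s = 1, t = 0) and r₁ = 133 = a·0 + b·1 (s = 0, t = 1); each new remainder r_{k+1} = r_{k-1} − q_k·r_k inherits s_{k+1} = s_{k-1} − q_k·s_k, t_{k+1} = t_{k-1} − q_k·t_k, so r_k = a·s_k + b·t_k at every step:
  q = 4: r = 10, s = 1 − 4·0 = 1, t = 0 − 4·1 = -4  (check: 542·1 + 133·(-4) = 10)
  q = 13: r = 3, s = 0 − 13·1 = -13, t = 1 − 13·(-4) = 53  (check: 542·(-13) + 133·53 = 3)
  q = 3: r = 1, s = 1 − 3·(-13) = 40, t = -4 − 3·53 = -163  (check: 542·40 + 133·(-163) = 1)
The row with r = 1 (the gcd) gives the Bezout coefficients s = 40, t = -163.
Result: 542 · (40) + 133 · (-163) = 1.

gcd(542, 133) = 1; s = 40, t = -163 (check: 542·40 + 133·(-163) = 1).


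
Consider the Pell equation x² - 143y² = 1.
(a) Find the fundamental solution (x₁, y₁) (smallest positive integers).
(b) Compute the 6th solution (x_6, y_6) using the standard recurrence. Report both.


Step 1: Find the fundamental solution (x₁, y₁) of x² - 143y² = 1.
  Expand √143 as a continued fraction. a₀ = ⌊√143⌋ = 11; iterate m_{k+1} = d_k·a_k − m_k, d_{k+1} = (143 − m_{k+1}²)/d_k, a_{k+1} = ⌊(a₀ + m_{k+1})/d_{k+1}⌋ (starting m₀ = 0, d₀ = 1), with convergents p_k = a_k·p_{k-1} + p_{k-2}, q_k = a_k·q_{k-1} + q_{k-2} (p₋₁ = 1, q₋₁ = 0):
  k = 0: a₀ = 11; p₀/q₀ = 11/1; p₀² − 143·q₀² = 121 − 143 = -22.
  k = 1: m = 11, d = 22, a = ⌊(11 + 11)/22⌋ = 1; p/q = (1·11 + 1)/(1·1 + 0) = 12/1; p² − 143·q² = 144 − 143 = 1.
  The first convergent with p² − 143·q² = 1 gives the fundamental solution (x₁, y₁) = (12, 1).
Step 2: Apply the recurrence (x_{n+1}, y_{n+1}) = (x₁x_n + 143y₁y_n, x₁y_n + y₁x_n) repeatedly.
  From (x_1, y_1) = (12, 1): x_2 = 12·12 + 143·1·1 = 287; y_2 = 12·1 + 1·12 = 24.
  From (x_2, y_2) = (287, 24): x_3 = 12·287 + 143·1·24 = 6876; y_3 = 12·24 + 1·287 = 575.
  From (x_3, y_3) = (6876, 575): x_4 = 12·6876 + 143·1·575 = 164737; y_4 = 12·575 + 1·6876 = 13776.
  From (x_4, y_4) = (164737, 13776): x_5 = 12·164737 + 143·1·13776 = 3946812; y_5 = 12·13776 + 1·164737 = 330049.
  From (x_5, y_5) = (3946812, 330049): x_6 = 12·3946812 + 143·1·330049 = 94558751; y_6 = 12·330049 + 1·3946812 = 7907400.
Step 3: Verify x_6² - 143·y_6² = 8941357390680001 - 8941357390680000 = 1 (should be 1). ✓

(x_1, y_1) = (12, 1); (x_6, y_6) = (94558751, 7907400).


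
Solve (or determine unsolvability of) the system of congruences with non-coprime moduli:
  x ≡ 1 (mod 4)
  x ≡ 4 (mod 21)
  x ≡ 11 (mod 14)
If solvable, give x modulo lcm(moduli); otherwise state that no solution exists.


Moduli 4, 21, 14 are not pairwise coprime, so CRT works modulo lcm(m_i) when all pairwise compatibility conditions hold.
Pairwise compatibility: gcd(m_i, m_j) must divide a_i - a_j for every pair.
Merge one congruence at a time:
  Start: x ≡ 1 (mod 4).
  Combine with x ≡ 4 (mod 21): gcd(4, 21) = 1; 4 - 1 = 3, which IS divisible by 1, so compatible.
    Write x = 1 + 4·t and substitute into x ≡ 4 (mod 21): 4·t ≡ 4 − 1 = 3 (mod 21).
    The inverse of 4 mod 21 is 16 (since 4·16 = 64 = 3·21 + 1), so t ≡ 16·3 = 48 ≡ 6 (mod 21).
    Then x = 1 + 4·6 = 25, valid modulo lcm(4, 21) = 84: x ≡ 25 (mod 84).
  Combine with x ≡ 11 (mod 14): gcd(84, 14) = 14; 11 - 25 = -14, which IS divisible by 14, so compatible.
    Write x = 25 + 84·t and substitute into x ≡ 11 (mod 14): 84·t ≡ 11 − 25 = -14 (mod 14).
    Divide the congruence (and modulus) by g = 14: 6·t ≡ -1 (mod 1).
    Modulo 1 every t works; take t = 0.
    Then x = 25 + 84·0 = 25, valid modulo lcm(84, 14) = 84: x ≡ 25 (mod 84).
Verify: 25 mod 4 = 1, 25 mod 21 = 4, 25 mod 14 = 11.

x ≡ 25 (mod 84).


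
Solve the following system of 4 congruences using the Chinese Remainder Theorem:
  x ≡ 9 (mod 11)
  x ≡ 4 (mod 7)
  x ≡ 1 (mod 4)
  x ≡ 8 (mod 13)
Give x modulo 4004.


Product of moduli M = 11 · 7 · 4 · 13 = 4004.
Merge one congruence at a time:
  Start: x ≡ 9 (mod 11).
  Combine with x ≡ 4 (mod 7); new modulus lcm = 77.
    Write x = 9 + 11·t and substitute into x ≡ 4 (mod 7): 11·t ≡ 4 − 9 = -5 (mod 7).
    Reduce coefficients mod 7: 4·t ≡ 2 (mod 7).
    The inverse of 4 mod 7 is 2 (since 4·2 = 8 = 1·7 + 1), so t ≡ 2·2 = 4 ≡ 4 (mod 7).
    Then x = 9 + 11·4 = 53, valid modulo lcm(11, 7) = 77: x ≡ 53 (mod 77).
  Combine with x ≡ 1 (mod 4); new modulus lcm = 308.
    Write x = 53 + 77·t and substitute into x ≡ 1 (mod 4): 77·t ≡ 1 − 53 = -52 (mod 4).
    Reduce coefficients mod 4: 1·t ≡ 0 (mod 4).
    So t ≡ 0 (mod 4).
    Then x = 53 + 77·0 = 53, valid modulo lcm(77, 4) = 308: x ≡ 53 (mod 308).
  Combine with x ≡ 8 (mod 13); new modulus lcm = 4004.
    Write x = 53 + 308·t and substitute into x ≡ 8 (mod 13): 308·t ≡ 8 − 53 = -45 (mod 13).
    Reduce coefficients mod 13: 9·t ≡ 7 (mod 13).
    The inverse of 9 mod 13 is 3 (since 9·3 = 27 = 2·13 + 1), so t ≡ 3·7 = 21 ≡ 8 (mod 13).
    Then x = 53 + 308·8 = 2517, valid modulo lcm(308, 13) = 4004: x ≡ 2517 (mod 4004).
Verify against each original: 2517 mod 11 = 9, 2517 mod 7 = 4, 2517 mod 4 = 1, 2517 mod 13 = 8.

x ≡ 2517 (mod 4004).


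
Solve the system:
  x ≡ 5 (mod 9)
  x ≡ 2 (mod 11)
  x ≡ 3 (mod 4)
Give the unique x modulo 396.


Moduli 9, 11, 4 are pairwise coprime; by CRT there is a unique solution modulo M = 9 · 11 · 4 = 396.
Solve pairwise, accumulating the modulus:
  Start with x ≡ 5 (mod 9).
  Combine with x ≡ 2 (mod 11): since gcd(9, 11) = 1, we get a unique residue mod 99.
    Write x = 5 + 9·t and substitute into x ≡ 2 (mod 11): 9·t ≡ 2 − 5 = -3 (mod 11).
    Reduce coefficients mod 11: 9·t ≡ 8 (mod 11).
    The inverse of 9 mod 11 is 5 (since 9·5 = 45 = 4·11 + 1), so t ≡ 5·8 = 40 ≡ 7 (mod 11).
    Then x = 5 + 9·7 = 68, valid modulo lcm(9, 11) = 99: x ≡ 68 (mod 99).
  Combine with x ≡ 3 (mod 4): since gcd(99, 4) = 1, we get a unique residue mod 396.
    Write x = 68 + 99·t and substitute into x ≡ 3 (mod 4): 99·t ≡ 3 − 68 = -65 (mod 4).
    Reduce coefficients mod 4: 3·t ≡ 3 (mod 4).
    The inverse of 3 mod 4 is 3 (since 3·3 = 9 = 2·4 + 1), so t ≡ 3·3 = 9 ≡ 1 (mod 4).
    Then x = 68 + 99·1 = 167, valid modulo lcm(99, 4) = 396: x ≡ 167 (mod 396).
Verify: 167 mod 9 = 5 ✓, 167 mod 11 = 2 ✓, 167 mod 4 = 3 ✓.

x ≡ 167 (mod 396).


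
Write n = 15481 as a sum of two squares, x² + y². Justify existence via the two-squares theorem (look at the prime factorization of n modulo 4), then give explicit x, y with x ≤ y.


Step 1: Factor n = 15481 = 113 · 137.
Step 2: Check the mod-4 condition on each prime factor: 113 ≡ 1 (mod 4), exponent 1; 137 ≡ 1 (mod 4), exponent 1.
All primes ≡ 3 (mod 4) appear to even exponent (or don't appear), so by the two-squares theorem n IS expressible as a sum of two squares.
Step 3: Build a representation. Here n = 113 · 137 is a product of primes ≡ 1 (mod 4). Each prime p ≡ 1 (mod 4) is itself a sum of two squares; find a² by testing p − a² for a perfect square:
  113: 113 − 1² = 112, 113 − 2² = 109, 113 − 3² = 104, 113 − 4² = 97, 113 − 5² = 88, 113 − 6² = 77, 113 − 7² = 64 = 8² ⇒ 113 = 7² + 8².
  137: 137 − 1² = 136, 137 − 2² = 133, 137 − 3² = 128, 137 − 4² = 121 = 11² ⇒ 137 = 4² + 11².
  Combine using the Brahmagupta–Fibonacci identity (a² + b²)(c² + d²) = (ac − bd)² + (ad + bc)² = (ac + bd)² + (ad − bc)²:
  113 · 137 = 15481: from (7² + 8²)(4² + 11²), take (7·4 − 8·11, 7·11 + 8·4) = (28 − 88, 77 + 32) = (-60, 109); dropping signs (only squares matter) gives (60, 109); check 60² + 109² = 3600 + 11881 = 15481 ✓.
Step 4: Order so x ≤ y and verify: 60² + 109² = 3600 + 11881 = 15481 = n. ✓

n = 15481 = 60² + 109² (one valid representation with x ≤ y).


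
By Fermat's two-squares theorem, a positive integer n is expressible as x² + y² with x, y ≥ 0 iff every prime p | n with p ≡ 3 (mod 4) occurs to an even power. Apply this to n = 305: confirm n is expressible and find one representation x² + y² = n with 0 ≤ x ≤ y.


Step 1: Factor n = 305 = 5 · 61.
Step 2: Check the mod-4 condition on each prime factor: 5 ≡ 1 (mod 4), exponent 1; 61 ≡ 1 (mod 4), exponent 1.
All primes ≡ 3 (mod 4) appear to even exponent (or don't appear), so by the two-squares theorem n IS expressible as a sum of two squares.
Step 3: Build a representation. Here n = 5 · 61 is a product of primes ≡ 1 (mod 4). Each prime p ≡ 1 (mod 4) is itself a sum of two squares; find a² by testing p − a² for a perfect square:
  5: 5 − 1² = 4 = 2² ⇒ 5 = 1² + 2².
  61: 61 − 1² = 60, 61 − 2² = 57, 61 − 3² = 52, 61 − 4² = 45, 61 − 5² = 36 = 6² ⇒ 61 = 5² + 6².
  Combine using the Brahmagupta–Fibonacci identity (a² + b²)(c² + d²) = (ac − bd)² + (ad + bc)² = (ac + bd)² + (ad − bc)²:
  5 · 61 = 305: from (1² + 2²)(5² + 6²), take (1·5 − 2·6, 1·6 + 2·5) = (5 − 12, 6 + 10) = (-7, 16); dropping signs (only squares matter) gives (7, 16); check 7² + 16² = 49 + 256 = 305 ✓.
Step 4: Order so x ≤ y and verify: 7² + 16² = 49 + 256 = 305 = n. ✓

n = 305 = 7² + 16² (one valid representation with x ≤ y).


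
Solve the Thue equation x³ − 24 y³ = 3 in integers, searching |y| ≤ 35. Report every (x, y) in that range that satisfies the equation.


The equation is x³ - 24y³ = 3. For fixed y, x³ = 24·y³ + 3, so a solution requires the RHS to be a perfect cube.
Strategy: iterate y from -35 to 35, compute RHS = 24·y³ + 3, and check whether it is a (positive or negative) perfect cube.
Check small values of y:
  y = 0: RHS = 3 is not a perfect cube.
  y = 1: RHS = 27 = (3)³ ⇒ x = 3 works.
  y = -1: RHS = -21 is not a perfect cube.
  y = 2: RHS = 195 is not a perfect cube.
  y = -2: RHS = -189 is not a perfect cube.
  y = 3: RHS = 651 is not a perfect cube.
  y = -3: RHS = -645 is not a perfect cube.
Continuing the search up to |y| = 35 finds no further solutions beyond those listed.
Collected solutions: (3, 1).

Solutions (with |y| ≤ 35): (3, 1).


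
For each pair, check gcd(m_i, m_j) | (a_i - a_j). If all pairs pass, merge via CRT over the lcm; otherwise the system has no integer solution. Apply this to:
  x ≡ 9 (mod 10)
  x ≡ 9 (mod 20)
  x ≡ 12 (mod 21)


Moduli 10, 20, 21 are not pairwise coprime, so CRT works modulo lcm(m_i) when all pairwise compatibility conditions hold.
Pairwise compatibility: gcd(m_i, m_j) must divide a_i - a_j for every pair.
Merge one congruence at a time:
  Start: x ≡ 9 (mod 10).
  Combine with x ≡ 9 (mod 20): gcd(10, 20) = 10; 9 - 9 = 0, which IS divisible by 10, so compatible.
    Write x = 9 + 10·t and substitute into x ≡ 9 (mod 20): 10·t ≡ 9 − 9 = 0 (mod 20).
    Divide the congruence (and modulus) by g = 10: 1·t ≡ 0 (mod 2).
    So t ≡ 0 (mod 2).
    Then x = 9 + 10·0 = 9, valid modulo lcm(10, 20) = 20: x ≡ 9 (mod 20).
  Combine with x ≡ 12 (mod 21): gcd(20, 21) = 1; 12 - 9 = 3, which IS divisible by 1, so compatible.
    Write x = 9 + 20·t and substitute into x ≡ 12 (mod 21): 20·t ≡ 12 − 9 = 3 (mod 21).
    The inverse of 20 mod 21 is 20 (since 20·20 = 400 = 19·21 + 1), so t ≡ 20·3 = 60 ≡ 18 (mod 21).
    Then x = 9 + 20·18 = 369, valid modulo lcm(20, 21) = 420: x ≡ 369 (mod 420).
Verify: 369 mod 10 = 9, 369 mod 20 = 9, 369 mod 21 = 12.

x ≡ 369 (mod 420).


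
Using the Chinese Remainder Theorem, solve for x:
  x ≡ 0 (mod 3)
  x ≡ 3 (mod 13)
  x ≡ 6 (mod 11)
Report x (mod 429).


Moduli 3, 13, 11 are pairwise coprime; by CRT there is a unique solution modulo M = 3 · 13 · 11 = 429.
Solve pairwise, accumulating the modulus:
  Start with x ≡ 0 (mod 3).
  Combine with x ≡ 3 (mod 13): since gcd(3, 13) = 1, we get a unique residue mod 39.
    Write x = 0 + 3·t and substitute into x ≡ 3 (mod 13): 3·t ≡ 3 − 0 = 3 (mod 13).
    The inverse of 3 mod 13 is 9 (since 3·9 = 27 = 2·13 + 1), so t ≡ 9·3 = 27 ≡ 1 (mod 13).
    Then x = 0 + 3·1 = 3, valid modulo lcm(3, 13) = 39: x ≡ 3 (mod 39).
  Combine with x ≡ 6 (mod 11): since gcd(39, 11) = 1, we get a unique residue mod 429.
    Write x = 3 + 39·t and substitute into x ≡ 6 (mod 11): 39·t ≡ 6 − 3 = 3 (mod 11).
    Reduce coefficients mod 11: 6·t ≡ 3 (mod 11).
    The inverse of 6 mod 11 is 2 (since 6·2 = 12 = 1·11 + 1), so t ≡ 2·3 = 6 ≡ 6 (mod 11).
    Then x = 3 + 39·6 = 237, valid modulo lcm(39, 11) = 429: x ≡ 237 (mod 429).
Verify: 237 mod 3 = 0 ✓, 237 mod 13 = 3 ✓, 237 mod 11 = 6 ✓.

x ≡ 237 (mod 429).


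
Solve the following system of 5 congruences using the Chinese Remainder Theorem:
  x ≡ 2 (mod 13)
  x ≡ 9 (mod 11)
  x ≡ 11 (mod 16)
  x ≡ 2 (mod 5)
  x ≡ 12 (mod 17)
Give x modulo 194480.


Product of moduli M = 13 · 11 · 16 · 5 · 17 = 194480.
Merge one congruence at a time:
  Start: x ≡ 2 (mod 13).
  Combine with x ≡ 9 (mod 11); new modulus lcm = 143.
    Write x = 2 + 13·t and substitute into x ≡ 9 (mod 11): 13·t ≡ 9 − 2 = 7 (mod 11).
    Reduce coefficients mod 11: 2·t ≡ 7 (mod 11).
    The inverse of 2 mod 11 is 6 (since 2·6 = 12 = 1·11 + 1), so t ≡ 6·7 = 42 ≡ 9 (mod 11).
    Then x = 2 + 13·9 = 119, valid modulo lcm(13, 11) = 143: x ≡ 119 (mod 143).
  Combine with x ≡ 11 (mod 16); new modulus lcm = 2288.
    Write x = 119 + 143·t and substitute into x ≡ 11 (mod 16): 143·t ≡ 11 − 119 = -108 (mod 16).
    Reduce coefficients mod 16: 15·t ≡ 4 (mod 16).
    The inverse of 15 mod 16 is 15 (since 15·15 = 225 = 14·16 + 1), so t ≡ 15·4 = 60 ≡ 12 (mod 16).
    Then x = 119 + 143·12 = 1835, valid modulo lcm(143, 16) = 2288: x ≡ 1835 (mod 2288).
  Combine with x ≡ 2 (mod 5); new modulus lcm = 11440.
    Write x = 1835 + 2288·t and substitute into x ≡ 2 (mod 5): 2288·t ≡ 2 − 1835 = -1833 (mod 5).
    Reduce coefficients mod 5: 3·t ≡ 2 (mod 5).
    The inverse of 3 mod 5 is 2 (since 3·2 = 6 = 1·5 + 1), so t ≡ 2·2 = 4 ≡ 4 (mod 5).
    Then x = 1835 + 2288·4 = 10987, valid modulo lcm(2288, 5) = 11440: x ≡ 10987 (mod 11440).
  Combine with x ≡ 12 (mod 17); new modulus lcm = 194480.
    Write x = 10987 + 11440·t and substitute into x ≡ 12 (mod 17): 11440·t ≡ 12 − 10987 = -10975 (mod 17).
    Reduce coefficients mod 17: 16·t ≡ 7 (mod 17).
    The inverse of 16 mod 17 is 16 (since 16·16 = 256 = 15·17 + 1), so t ≡ 16·7 = 112 ≡ 10 (mod 17).
    Then x = 10987 + 11440·10 = 125387, valid modulo lcm(11440, 17) = 194480: x ≡ 125387 (mod 194480).
Verify against each original: 125387 mod 13 = 2, 125387 mod 11 = 9, 125387 mod 16 = 11, 125387 mod 5 = 2, 125387 mod 17 = 12.

x ≡ 125387 (mod 194480).


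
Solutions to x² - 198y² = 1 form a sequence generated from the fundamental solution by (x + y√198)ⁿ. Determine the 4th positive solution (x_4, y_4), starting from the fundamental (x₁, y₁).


Step 1: Find the fundamental solution (x₁, y₁) of x² - 198y² = 1.
  Expand √198 as a continued fraction. a₀ = ⌊√198⌋ = 14; iterate m_{k+1} = d_k·a_k − m_k, d_{k+1} = (198 − m_{k+1}²)/d_k, a_{k+1} = ⌊(a₀ + m_{k+1})/d_{k+1}⌋ (starting m₀ = 0, d₀ = 1), with convergents p_k = a_k·p_{k-1} + p_{k-2}, q_k = a_k·q_{k-1} + q_{k-2} (p₋₁ = 1, q₋₁ = 0):
  k = 0: a₀ = 14; p₀/q₀ = 14/1; p₀² − 198·q₀² = 196 − 198 = -2.
  k = 1: m = 14, d = 2, a = ⌊(14 + 14)/2⌋ = 14; p/q = (14·14 + 1)/(14·1 + 0) = 197/14; p² − 198·q² = 38809 − 38808 = 1.
  The first convergent with p² − 198·q² = 1 gives the fundamental solution (x₁, y₁) = (197, 14).
Step 2: Apply the recurrence (x_{n+1}, y_{n+1}) = (x₁x_n + 198y₁y_n, x₁y_n + y₁x_n) repeatedly.
  From (x_1, y_1) = (197, 14): x_2 = 197·197 + 198·14·14 = 77617; y_2 = 197·14 + 14·197 = 5516.
  From (x_2, y_2) = (77617, 5516): x_3 = 197·77617 + 198·14·5516 = 30580901; y_3 = 197·5516 + 14·77617 = 2173290.
  From (x_3, y_3) = (30580901, 2173290): x_4 = 197·30580901 + 198·14·2173290 = 12048797377; y_4 = 197·2173290 + 14·30580901 = 856270744.
Step 3: Verify x_4² - 198·y_4² = 145173518232002080129 - 145173518232002080128 = 1 (should be 1). ✓

(x_1, y_1) = (197, 14); (x_4, y_4) = (12048797377, 856270744).


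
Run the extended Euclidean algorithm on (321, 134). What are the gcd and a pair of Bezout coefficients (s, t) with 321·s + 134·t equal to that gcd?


Euclidean algorithm on (321, 134) — divide until remainder is 0:
  321 = 2 · 134 + 53
  134 = 2 · 53 + 28
  53 = 1 · 28 + 25
  28 = 1 · 25 + 3
  25 = 8 · 3 + 1
  3 = 3 · 1 + 0
gcd(321, 134) = 1.
Track Bezout coefficients alongside the remainders: start with r₀ = 321 = a·1 + b·0 (s = 1, t = 0) and r₁ = 134 = a·0 + b·1 (s = 0, t = 1); each new remainder r_{k+1} = r_{k-1} − q_k·r_k inherits s_{k+1} = s_{k-1} − q_k·s_k, t_{k+1} = t_{k-1} − q_k·t_k, so r_k = a·s_k + b·t_k at every step:
  q = 2: r = 53, s = 1 − 2·0 = 1, t = 0 − 2·1 = -2  (check: 321·1 + 134·(-2) = 53)
  q = 2: r = 28, s = 0 − 2·1 = -2, t = 1 − 2·(-2) = 5  (check: 321·(-2) + 134·5 = 28)
  q = 1: r = 25, s = 1 − 1·(-2) = 3, t = -2 − 1·5 = -7  (check: 321·3 + 134·(-7) = 25)
  q = 1: r = 3, s = -2 − 1·3 = -5, t = 5 − 1·(-7) = 12  (check: 321·(-5) + 134·12 = 3)
  q = 8: r = 1, s = 3 − 8·(-5) = 43, t = -7 − 8·12 = -103  (check: 321·43 + 134·(-103) = 1)
The row with r = 1 (the gcd) gives the Bezout coefficients s = 43, t = -103.
Result: 321 · (43) + 134 · (-103) = 1.

gcd(321, 134) = 1; s = 43, t = -103 (check: 321·43 + 134·(-103) = 1).
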